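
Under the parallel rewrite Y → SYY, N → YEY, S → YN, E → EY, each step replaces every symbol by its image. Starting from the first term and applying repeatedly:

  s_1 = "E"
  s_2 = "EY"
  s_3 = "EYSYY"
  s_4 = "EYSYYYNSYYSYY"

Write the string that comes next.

φ(EYSYYYNSYYSYY) expands symbol-by-symbol to EY SYY YN SYY SYY SYY YEY YN SYY SYY YN SYY SYY; joining the 13 pieces gives the next term.

EYSYYYNSYYSYYSYYYEYYNSYYSYYYNSYYSYY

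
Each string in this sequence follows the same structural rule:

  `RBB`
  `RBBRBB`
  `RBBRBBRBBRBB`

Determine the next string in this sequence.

s(k+1) = s(k)·s(k) — each term doubles the last.
Doubling RBBRBBRBBRBB:

RBBRBBRBBRBBRBBRBBRBBRBB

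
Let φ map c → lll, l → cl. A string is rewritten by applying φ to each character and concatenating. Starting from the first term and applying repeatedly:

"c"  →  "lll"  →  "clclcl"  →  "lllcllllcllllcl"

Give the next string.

clclcllllclclclcllllclclclcllllcl

φ(lllcllllcllllcl) expands symbol-by-symbol to cl cl cl lll cl cl cl cl lll cl cl cl cl lll cl; joining the 15 pieces gives the next term.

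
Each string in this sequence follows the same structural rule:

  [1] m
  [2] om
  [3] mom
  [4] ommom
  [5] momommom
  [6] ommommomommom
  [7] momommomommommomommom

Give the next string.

ommommomommommomommomommommomommom

From term 3 onward, concatenate the second-to-last term with the last: m·om = mom, om·mom = ommom, …
The next term joins ommommomommom and momommomommommomommom.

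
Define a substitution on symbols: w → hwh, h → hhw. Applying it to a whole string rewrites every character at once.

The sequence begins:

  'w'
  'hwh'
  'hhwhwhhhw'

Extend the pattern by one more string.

Apply φ to hhwhwhhhw symbol by symbol: h→hhw, h→hhw, w→hwh, h→hhw, w→hwh, h→hhw, h→hhw, h→hhw, w→hwh; joined: hhw hhw hwh hhw hwh hhw hhw hhw hwh.

hhwhhwhwhhhwhwhhhwhhwhhwhwh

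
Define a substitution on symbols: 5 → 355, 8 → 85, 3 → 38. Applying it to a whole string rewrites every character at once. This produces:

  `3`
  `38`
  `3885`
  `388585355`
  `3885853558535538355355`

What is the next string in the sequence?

Rewriting the 22 symbols of 3885853558535538355355 one by one yields 38 85 85 355 85 355 38 355 355 85 355 38 355 355 38 85 38 355 355 38 355 355; concatenated:

3885853558535538355355853553835535538853835535538355355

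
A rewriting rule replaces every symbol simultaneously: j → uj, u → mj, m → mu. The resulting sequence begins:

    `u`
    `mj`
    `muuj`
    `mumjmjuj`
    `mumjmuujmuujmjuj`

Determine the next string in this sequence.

mumjmuujmumjmjujmumjmjujmuujmjuj

φ(mumjmuujmuujmjuj) expands symbol-by-symbol to mu mj mu uj mu mj mj uj mu mj mj uj mu uj mj uj; joining the 16 pieces gives the next term.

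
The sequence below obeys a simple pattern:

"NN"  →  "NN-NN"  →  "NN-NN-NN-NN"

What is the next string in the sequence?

s(k+1) = s(k)·-·s(k) — each term doubles the last with '-' between the halves.
One more doubling of NN-NN-NN-NN gives the answer.

NN-NN-NN-NN-NN-NN-NN-NN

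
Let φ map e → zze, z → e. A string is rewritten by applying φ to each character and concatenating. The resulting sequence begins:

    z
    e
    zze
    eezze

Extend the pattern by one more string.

zzezzeeezze

Expanding eezze: e→zze, e→zze, z→e, z→e, e→zze. Concatenated: zze zze e e zze.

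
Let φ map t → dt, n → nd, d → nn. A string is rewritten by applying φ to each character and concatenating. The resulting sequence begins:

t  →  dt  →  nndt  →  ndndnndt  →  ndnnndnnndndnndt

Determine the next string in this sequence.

ndnnndndndnnndndndnnndnnndndnndt

Replace each of the 16 characters of ndnnndnnndndnndt in place — nd nn nd nd nd nn nd nd nd nn nd nn nd nd nn dt — and concatenate.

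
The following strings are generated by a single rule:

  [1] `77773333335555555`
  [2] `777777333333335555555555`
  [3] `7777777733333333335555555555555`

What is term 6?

7777777777777733333333333333335555555555555555555555

Reading off run lengths: 7 runs 4, 6, 8; 3 runs 6, 8, 10; 5 runs 7, 10, 13 — each is linear in n, where the shown terms are n = 3, 4, 5.
For term 6, n = 8, so the run lengths are 14, 16, 22.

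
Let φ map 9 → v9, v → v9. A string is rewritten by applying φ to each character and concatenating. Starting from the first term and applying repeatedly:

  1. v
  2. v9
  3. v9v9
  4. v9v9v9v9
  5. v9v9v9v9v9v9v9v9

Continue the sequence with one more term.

φ(v9v9v9v9v9v9v9v9) expands symbol-by-symbol to v9 v9 v9 v9 v9 v9 v9 v9 v9 v9 v9 v9 v9 v9 v9 v9; joining the 16 pieces gives the next term.

v9v9v9v9v9v9v9v9v9v9v9v9v9v9v9v9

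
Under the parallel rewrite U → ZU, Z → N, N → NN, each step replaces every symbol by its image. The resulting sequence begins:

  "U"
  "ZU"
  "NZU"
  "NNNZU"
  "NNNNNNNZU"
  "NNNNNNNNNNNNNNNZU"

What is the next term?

Replace each of the 17 characters of NNNNNNNNNNNNNNNZU in place — NN NN NN NN NN NN NN NN NN NN NN NN NN NN NN N ZU — and concatenate.

NNNNNNNNNNNNNNNNNNNNNNNNNNNNNNNZU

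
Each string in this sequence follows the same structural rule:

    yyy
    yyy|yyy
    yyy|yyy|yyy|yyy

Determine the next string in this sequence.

Each string is two copies of the previous one joined by '|'.
So the next term is two copies of yyy|yyy|yyy|yyy with '|' between the halves.

yyy|yyy|yyy|yyy|yyy|yyy|yyy|yyy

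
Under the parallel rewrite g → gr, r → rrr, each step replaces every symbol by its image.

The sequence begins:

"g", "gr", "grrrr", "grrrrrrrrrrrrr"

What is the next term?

Replace each of the 14 characters of grrrrrrrrrrrrr in place — gr rrr rrr rrr rrr rrr rrr rrr rrr rrr rrr rrr rrr rrr — and concatenate.

grrrrrrrrrrrrrrrrrrrrrrrrrrrrrrrrrrrrrrrr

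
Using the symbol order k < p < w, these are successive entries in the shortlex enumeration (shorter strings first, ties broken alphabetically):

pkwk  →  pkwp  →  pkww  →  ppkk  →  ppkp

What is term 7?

pppk

Advancing 2 positions from ppkp through ppkp → ppkw reaches term 7.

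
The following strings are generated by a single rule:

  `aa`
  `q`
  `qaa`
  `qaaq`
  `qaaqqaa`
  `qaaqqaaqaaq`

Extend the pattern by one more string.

From term 3 onward, concatenate the last term with the second-to-last: q·aa = qaa, qaa·q = qaaq, …
So term 7 is qaaqqaaqaaq·qaaqqaa.

qaaqqaaqaaqqaaqqaa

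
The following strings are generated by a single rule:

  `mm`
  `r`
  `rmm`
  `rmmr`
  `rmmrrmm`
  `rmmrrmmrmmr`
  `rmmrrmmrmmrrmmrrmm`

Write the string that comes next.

rmmrrmmrmmrrmmrrmmrmmrrmmrmmr

This is a Fibonacci-style word recurrence s(k) = s(k−1)·s(k−2): e.g. r·mm = rmm.
The next term joins rmmrrmmrmmrrmmrrmm and rmmrrmmrmmr.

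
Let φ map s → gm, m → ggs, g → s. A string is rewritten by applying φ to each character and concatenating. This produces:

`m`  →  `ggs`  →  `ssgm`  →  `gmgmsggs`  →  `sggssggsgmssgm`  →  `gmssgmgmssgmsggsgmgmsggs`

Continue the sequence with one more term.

Applying the rule to each of the 24 symbols of gmssgmgmssgmsggsgmgmsggs gives the pieces s ggs gm gm s ggs s ggs gm gm s ggs gm s s gm s ggs s ggs gm s s gm, which concatenate to the answer.

sggsgmgmsggssggsgmgmsggsgmssgmsggssggsgmssgm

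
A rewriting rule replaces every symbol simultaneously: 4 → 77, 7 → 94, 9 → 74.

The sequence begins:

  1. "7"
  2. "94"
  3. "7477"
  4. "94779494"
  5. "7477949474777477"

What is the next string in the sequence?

φ(7477949474777477) expands symbol-by-symbol to 94 77 94 94 74 77 74 77 94 77 94 94 94 77 94 94; joining the 16 pieces gives the next term.

94779494747774779477949494779494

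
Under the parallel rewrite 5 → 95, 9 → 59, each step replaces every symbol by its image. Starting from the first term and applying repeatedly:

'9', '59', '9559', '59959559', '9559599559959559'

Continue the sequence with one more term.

59959559955959959559599559959559

Applying the rule to each of the 16 symbols of 9559599559959559 gives the pieces 59 95 95 59 95 59 59 95 95 59 59 95 59 95 95 59, which concatenate to the answer.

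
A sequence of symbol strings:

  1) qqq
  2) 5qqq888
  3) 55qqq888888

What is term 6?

55555qqq888888888888888

Every step adds 5 to the front and 888 to the end of the previous string.
From 55qqq888888, 3 further steps: 55qqq888888 → 555qqq888888888 → 5555qqq888888888888 → (answer).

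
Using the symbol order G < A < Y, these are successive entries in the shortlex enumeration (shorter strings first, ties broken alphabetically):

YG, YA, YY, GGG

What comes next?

GGA

Find the rightmost character of GGG below Y, bump it to the next letter, and reset everything to its right to G.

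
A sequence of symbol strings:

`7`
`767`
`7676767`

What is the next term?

767676767676767

Every step duplicates the string with '6' between the halves.
One more doubling of 7676767 gives the answer.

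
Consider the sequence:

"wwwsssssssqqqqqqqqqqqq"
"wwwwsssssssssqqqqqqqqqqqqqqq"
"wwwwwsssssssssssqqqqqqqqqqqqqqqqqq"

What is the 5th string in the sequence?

Each string has the form w^{n} s^{2n+1} q^{3n+3}, where the shown terms are n = 3, 4, 5.
Setting n = 7 gives 7, 15, 24 characters in each block.

wwwwwwwsssssssssssssssqqqqqqqqqqqqqqqqqqqqqqqq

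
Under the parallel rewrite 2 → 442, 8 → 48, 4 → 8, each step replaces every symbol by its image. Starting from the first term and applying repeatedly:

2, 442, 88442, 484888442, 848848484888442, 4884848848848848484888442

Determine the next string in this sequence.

φ(4884848848848848484888442) expands symbol-by-symbol to 8 48 48 8 48 8 48 48 8 48 48 8 48 48 8 48 8 48 8 48 48 48 8 8 442; joining the 25 pieces gives the next term.

84848848848488484884848848848848484888442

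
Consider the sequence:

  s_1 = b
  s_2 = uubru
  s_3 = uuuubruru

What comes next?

s(k+1) = uu·s(k)·ru, so each term gains uu as a prefix and ru as a suffix.
So the next term is uu·uuuubruru·ru.

uuuuuubrururu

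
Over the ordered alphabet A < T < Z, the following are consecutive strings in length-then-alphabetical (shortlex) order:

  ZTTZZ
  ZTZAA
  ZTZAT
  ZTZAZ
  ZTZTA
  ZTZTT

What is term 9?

Continuing the enumeration 3 steps past ZTZTT: ZTZTT → ZTZTZ → ZTZZA → (answer).

ZTZZT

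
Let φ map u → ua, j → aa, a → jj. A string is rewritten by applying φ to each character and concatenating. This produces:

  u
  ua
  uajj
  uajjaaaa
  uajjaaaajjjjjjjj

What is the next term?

Rewriting the 16 symbols of uajjaaaajjjjjjjj one by one yields ua jj aa aa jj jj jj jj aa aa aa aa aa aa aa aa; concatenated:

uajjaaaajjjjjjjjaaaaaaaaaaaaaaaa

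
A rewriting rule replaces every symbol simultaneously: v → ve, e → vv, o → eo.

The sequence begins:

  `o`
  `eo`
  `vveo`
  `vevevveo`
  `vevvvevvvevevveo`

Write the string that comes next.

vevvvevevevvvevevevvvevvvevevveo

φ(vevvvevvvevevveo) expands symbol-by-symbol to ve vv ve ve ve vv ve ve ve vv ve vv ve ve vv eo; joining the 16 pieces gives the next term.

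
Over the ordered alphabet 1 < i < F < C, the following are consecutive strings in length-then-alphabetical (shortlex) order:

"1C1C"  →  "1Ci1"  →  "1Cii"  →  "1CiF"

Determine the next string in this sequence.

1CiC

The successor of 1CiF increments the rightmost position that isn't already C and resets every position after it to 1.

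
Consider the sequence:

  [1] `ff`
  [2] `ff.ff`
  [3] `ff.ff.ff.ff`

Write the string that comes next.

ff.ff.ff.ff.ff.ff.ff.ff

Every step duplicates the string with '.' between the halves.
So the next term is two copies of ff.ff.ff.ff with '.' between the halves.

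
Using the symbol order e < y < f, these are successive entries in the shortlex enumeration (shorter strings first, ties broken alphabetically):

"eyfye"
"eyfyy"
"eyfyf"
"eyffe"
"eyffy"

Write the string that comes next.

eyfff

The successor of eyffy increments the rightmost position that isn't already f and resets every position after it to e.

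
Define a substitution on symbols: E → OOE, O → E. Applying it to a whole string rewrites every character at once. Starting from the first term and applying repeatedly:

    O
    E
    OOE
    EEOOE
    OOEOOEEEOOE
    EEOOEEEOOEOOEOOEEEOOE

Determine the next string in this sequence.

Rewriting the 21 symbols of EEOOEEEOOEOOEOOEEEOOE one by one yields OOE OOE E E OOE OOE OOE E E OOE E E OOE E E OOE OOE OOE E E OOE; concatenated:

OOEOOEEEOOEOOEOOEEEOOEEEOOEEEOOEOOEOOEEEOOE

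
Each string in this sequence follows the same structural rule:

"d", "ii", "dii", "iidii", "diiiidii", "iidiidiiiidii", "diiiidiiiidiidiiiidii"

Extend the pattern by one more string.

Each term (from the third on) is the two preceding terms concatenated in order: term 3 = d·ii = dii.
The next term joins iidiidiiiidii and diiiidiiiidiidiiiidii.

iidiidiiiidiidiiiidiiiidiidiiiidii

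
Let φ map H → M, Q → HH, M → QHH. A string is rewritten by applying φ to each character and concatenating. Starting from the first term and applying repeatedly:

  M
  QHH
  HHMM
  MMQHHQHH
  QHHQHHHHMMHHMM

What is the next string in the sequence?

φ(QHHQHHHHMMHHMM) expands symbol-by-symbol to HH M M HH M M M M QHH QHH M M QHH QHH; joining the 14 pieces gives the next term.

HHMMHHMMMMQHHQHHMMQHHQHH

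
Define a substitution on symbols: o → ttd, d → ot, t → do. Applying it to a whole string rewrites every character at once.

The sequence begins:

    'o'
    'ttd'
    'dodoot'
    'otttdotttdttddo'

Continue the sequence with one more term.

ttddododootttddododootdodoototttd

Replace each of the 15 characters of otttdotttdttddo in place — ttd do do do ot ttd do do do ot do do ot ot ttd — and concatenate.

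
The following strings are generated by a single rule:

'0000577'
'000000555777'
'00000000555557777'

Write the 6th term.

00000000000000555555555557777777

The n-th term is 2n+2 0's then 2n-1 5's then n+1 7's (n = 1, 2, …).
At n = 6 the blocks have lengths 14, 11, 7.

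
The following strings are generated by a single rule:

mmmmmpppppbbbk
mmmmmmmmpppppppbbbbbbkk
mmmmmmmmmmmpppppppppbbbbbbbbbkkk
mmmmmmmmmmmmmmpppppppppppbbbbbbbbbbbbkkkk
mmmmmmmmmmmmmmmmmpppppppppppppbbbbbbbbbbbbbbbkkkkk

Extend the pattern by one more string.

The n-th term is 3n+2 m's then 2n+3 p's then 3n b's then n k's (n = 1, 2, …).
Setting n = 6 gives 20, 15, 18, 6 characters in each block.

mmmmmmmmmmmmmmmmmmmmpppppppppppppppbbbbbbbbbbbbbbbbbbkkkkkk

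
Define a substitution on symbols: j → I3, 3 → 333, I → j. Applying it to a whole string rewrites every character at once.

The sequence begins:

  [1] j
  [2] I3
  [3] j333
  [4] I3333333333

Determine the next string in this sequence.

j333333333333333333333333333333

Rewriting each symbol of I3333333333: I→j, 3→333, 3→333, 3→333, 3→333, 3→333, 3→333, 3→333, 3→333, 3→333, 3→333, which concatenates to j 333 333 333 333 333 333 333 333 333 333.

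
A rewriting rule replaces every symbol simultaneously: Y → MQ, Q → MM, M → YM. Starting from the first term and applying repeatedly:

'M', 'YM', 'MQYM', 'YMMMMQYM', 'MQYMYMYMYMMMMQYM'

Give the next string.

Rewriting the 16 symbols of MQYMYMYMYMMMMQYM one by one yields YM MM MQ YM MQ YM MQ YM MQ YM YM YM YM MM MQ YM; concatenated:

YMMMMQYMMQYMMQYMMQYMYMYMYMMMMQYM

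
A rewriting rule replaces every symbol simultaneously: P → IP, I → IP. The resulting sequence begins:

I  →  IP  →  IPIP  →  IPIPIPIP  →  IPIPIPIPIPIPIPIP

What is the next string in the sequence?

Replace each of the 16 characters of IPIPIPIPIPIPIPIP in place — IP IP IP IP IP IP IP IP IP IP IP IP IP IP IP IP — and concatenate.

IPIPIPIPIPIPIPIPIPIPIPIPIPIPIPIP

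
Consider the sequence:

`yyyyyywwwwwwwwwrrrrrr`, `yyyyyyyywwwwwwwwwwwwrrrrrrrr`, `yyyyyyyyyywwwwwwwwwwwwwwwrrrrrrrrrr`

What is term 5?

yyyyyyyyyyyyyywwwwwwwwwwwwwwwwwwwwwrrrrrrrrrrrrrr

The n-th term is 2n y's then 3n w's then 2n r's, where the shown terms are n = 3, 4, 5.
At n = 7 the blocks have lengths 14, 21, 14.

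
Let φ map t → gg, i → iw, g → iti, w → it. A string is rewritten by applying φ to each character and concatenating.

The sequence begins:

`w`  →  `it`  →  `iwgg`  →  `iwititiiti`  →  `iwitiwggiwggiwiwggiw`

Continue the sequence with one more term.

iwitiwggiwititiitiiwititiitiiwitiwititiitiiwit

φ(iwitiwggiwggiwiwggiw) expands symbol-by-symbol to iw it iw gg iw it iti iti iw it iti iti iw it iw it iti iti iw it; joining the 20 pieces gives the next term.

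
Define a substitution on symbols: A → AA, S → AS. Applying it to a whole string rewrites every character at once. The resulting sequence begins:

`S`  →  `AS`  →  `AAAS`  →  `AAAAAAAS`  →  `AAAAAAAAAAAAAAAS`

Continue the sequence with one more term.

Replace each of the 16 characters of AAAAAAAAAAAAAAAS in place — AA AA AA AA AA AA AA AA AA AA AA AA AA AA AA AS — and concatenate.

AAAAAAAAAAAAAAAAAAAAAAAAAAAAAAAS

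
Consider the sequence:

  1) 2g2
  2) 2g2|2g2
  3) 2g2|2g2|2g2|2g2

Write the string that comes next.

Each string is two copies of the previous one joined by '|'.
Doubling 2g2|2g2|2g2|2g2 with '|' between the halves:

2g2|2g2|2g2|2g2|2g2|2g2|2g2|2g2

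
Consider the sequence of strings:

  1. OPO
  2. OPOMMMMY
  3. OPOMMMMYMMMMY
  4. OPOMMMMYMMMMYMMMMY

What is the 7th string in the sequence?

OPOMMMMYMMMMYMMMMYMMMMYMMMMYMMMMY

Every step adds MMMMY to the end: s(k+1) = s(k)·MMMMY.
From OPOMMMMYMMMMYMMMMY, 3 further steps: OPOMMMMYMMMMYMMMMY → OPOMMMMYMMMMYMMMMYMMMMY → OPOMMMMYMMMMYMMMMYMMMMYMMMMY → (answer).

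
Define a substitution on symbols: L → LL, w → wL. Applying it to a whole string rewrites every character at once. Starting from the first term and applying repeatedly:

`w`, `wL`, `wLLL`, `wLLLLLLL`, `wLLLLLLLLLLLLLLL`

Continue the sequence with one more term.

wLLLLLLLLLLLLLLLLLLLLLLLLLLLLLLL

Applying the rule to each of the 16 symbols of wLLLLLLLLLLLLLLL gives the pieces wL LL LL LL LL LL LL LL LL LL LL LL LL LL LL LL, which concatenate to the answer.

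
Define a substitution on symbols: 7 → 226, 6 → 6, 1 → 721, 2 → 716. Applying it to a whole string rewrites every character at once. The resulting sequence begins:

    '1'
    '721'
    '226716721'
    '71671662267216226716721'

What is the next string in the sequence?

φ(71671662267216226716721) expands symbol-by-symbol to 226 721 6 226 721 6 6 716 716 6 226 716 721 6 716 716 6 226 721 6 226 716 721; joining the 23 pieces gives the next term.

2267216226721667167166226716721671671662267216226716721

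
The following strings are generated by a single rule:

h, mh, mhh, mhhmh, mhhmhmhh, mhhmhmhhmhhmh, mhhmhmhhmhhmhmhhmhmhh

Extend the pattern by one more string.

mhhmhmhhmhhmhmhhmhmhhmhhmhmhhmhhmh

From term 3 onward, concatenate the last term with the second-to-last: mh·h = mhh, mhh·mh = mhhmh, …
So term 8 is mhhmhmhhmhhmhmhhmhmhh·mhhmhmhhmhhmh.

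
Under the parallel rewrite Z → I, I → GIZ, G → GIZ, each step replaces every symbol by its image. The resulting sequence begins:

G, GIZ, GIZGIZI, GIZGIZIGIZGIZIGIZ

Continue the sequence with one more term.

GIZGIZIGIZGIZIGIZGIZGIZIGIZGIZIGIZGIZGIZI

φ(GIZGIZIGIZGIZIGIZ) expands symbol-by-symbol to GIZ GIZ I GIZ GIZ I GIZ GIZ GIZ I GIZ GIZ I GIZ GIZ GIZ I; joining the 17 pieces gives the next term.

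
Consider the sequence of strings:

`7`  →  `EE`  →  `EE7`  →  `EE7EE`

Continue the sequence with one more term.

EE7EEEE7

From term 3 onward, concatenate the last term with the second-to-last: EE·7 = EE7, EE7·EE = EE7EE, …
So term 5 is EE7EE·EE7.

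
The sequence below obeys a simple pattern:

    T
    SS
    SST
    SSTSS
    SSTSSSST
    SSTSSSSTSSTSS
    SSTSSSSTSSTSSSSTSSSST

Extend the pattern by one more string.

SSTSSSSTSSTSSSSTSSSSTSSTSSSSTSSTSS

This is a Fibonacci-style word recurrence s(k) = s(k−1)·s(k−2): e.g. SS·T = SST.
Continuing: SSTSSSSTSSTSSSSTSSSST · SSTSSSSTSSTSS gives term 8.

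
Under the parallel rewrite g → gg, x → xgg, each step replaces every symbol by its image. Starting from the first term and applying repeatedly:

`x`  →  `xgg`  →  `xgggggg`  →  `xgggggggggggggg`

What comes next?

Applying the rule to each of the 15 symbols of xgggggggggggggg gives the pieces xgg gg gg gg gg gg gg gg gg gg gg gg gg gg gg, which concatenate to the answer.

xgggggggggggggggggggggggggggggg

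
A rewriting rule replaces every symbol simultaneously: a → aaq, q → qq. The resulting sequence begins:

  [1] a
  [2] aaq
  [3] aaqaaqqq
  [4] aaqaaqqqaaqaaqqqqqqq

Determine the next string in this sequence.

φ(aaqaaqqqaaqaaqqqqqqq) expands symbol-by-symbol to aaq aaq qq aaq aaq qq qq qq aaq aaq qq aaq aaq qq qq qq qq qq qq qq; joining the 20 pieces gives the next term.

aaqaaqqqaaqaaqqqqqqqaaqaaqqqaaqaaqqqqqqqqqqqqqqq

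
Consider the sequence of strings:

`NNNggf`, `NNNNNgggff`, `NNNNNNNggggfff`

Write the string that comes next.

NNNNNNNNNgggggffff

Term n consists of 2n+1 N's, followed by n+1 g's, followed by n f's (n = 1, 2, …).
For the next term, n = 4, so the run lengths are 9, 5, 4.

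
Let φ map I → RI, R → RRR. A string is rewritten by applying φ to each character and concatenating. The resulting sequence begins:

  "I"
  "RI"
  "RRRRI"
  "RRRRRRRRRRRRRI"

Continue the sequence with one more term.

RRRRRRRRRRRRRRRRRRRRRRRRRRRRRRRRRRRRRRRRI

φ(RRRRRRRRRRRRRI) expands symbol-by-symbol to RRR RRR RRR RRR RRR RRR RRR RRR RRR RRR RRR RRR RRR RI; joining the 14 pieces gives the next term.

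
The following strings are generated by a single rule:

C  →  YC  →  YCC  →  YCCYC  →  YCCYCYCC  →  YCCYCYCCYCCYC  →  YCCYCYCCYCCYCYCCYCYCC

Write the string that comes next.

YCCYCYCCYCCYCYCCYCYCCYCCYCYCCYCCYC

This is a Fibonacci-style word recurrence s(k) = s(k−1)·s(k−2): e.g. YC·C = YCC.
Continuing: YCCYCYCCYCCYCYCCYCYCC · YCCYCYCCYCCYC gives term 8.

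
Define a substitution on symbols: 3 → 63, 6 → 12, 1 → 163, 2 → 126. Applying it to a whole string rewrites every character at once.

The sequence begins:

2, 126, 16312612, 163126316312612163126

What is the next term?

Replace each of the 21 characters of 163126316312612163126 in place — 163 12 63 163 126 12 63 163 12 63 163 126 12 163 126 163 12 63 163 126 12 — and concatenate.

16312631631261263163126316312612163126163126316312612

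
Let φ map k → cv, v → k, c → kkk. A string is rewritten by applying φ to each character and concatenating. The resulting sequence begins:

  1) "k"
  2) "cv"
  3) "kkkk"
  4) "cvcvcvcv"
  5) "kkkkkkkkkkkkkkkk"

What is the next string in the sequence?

Rewriting the 16 symbols of kkkkkkkkkkkkkkkk one by one yields cv cv cv cv cv cv cv cv cv cv cv cv cv cv cv cv; concatenated:

cvcvcvcvcvcvcvcvcvcvcvcvcvcvcvcv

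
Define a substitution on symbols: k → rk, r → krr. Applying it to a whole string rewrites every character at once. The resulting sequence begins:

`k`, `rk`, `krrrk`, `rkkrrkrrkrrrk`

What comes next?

Rewriting the 13 symbols of rkkrrkrrkrrrk one by one yields krr rk rk krr krr rk krr krr rk krr krr krr rk; concatenated:

krrrkrkkrrkrrrkkrrkrrrkkrrkrrkrrrk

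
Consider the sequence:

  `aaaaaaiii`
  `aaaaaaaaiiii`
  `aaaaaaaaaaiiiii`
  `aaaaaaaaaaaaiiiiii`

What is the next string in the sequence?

aaaaaaaaaaaaaaiiiiiii

Term n consists of 2n a's, followed by n i's, where the shown terms are n = 3, 4, 5, 6.
Setting n = 7 gives 14, 7 characters in each block.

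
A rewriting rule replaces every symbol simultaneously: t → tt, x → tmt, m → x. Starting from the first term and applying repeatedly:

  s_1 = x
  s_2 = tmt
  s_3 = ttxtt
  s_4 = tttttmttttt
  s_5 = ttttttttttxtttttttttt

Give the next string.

Rewriting the 21 symbols of ttttttttttxtttttttttt one by one yields tt tt tt tt tt tt tt tt tt tt tmt tt tt tt tt tt tt tt tt tt tt; concatenated:

tttttttttttttttttttttmttttttttttttttttttttt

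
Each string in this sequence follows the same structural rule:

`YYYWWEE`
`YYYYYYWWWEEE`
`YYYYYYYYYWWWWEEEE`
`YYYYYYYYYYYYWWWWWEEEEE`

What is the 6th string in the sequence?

YYYYYYYYYYYYYYYYYYWWWWWWWEEEEEEE

Each string has the form Y^{3n} W^{n+1} E^{n+1} (n = 1, 2, …).
For term 6, n = 6, so the run lengths are 18, 7, 7.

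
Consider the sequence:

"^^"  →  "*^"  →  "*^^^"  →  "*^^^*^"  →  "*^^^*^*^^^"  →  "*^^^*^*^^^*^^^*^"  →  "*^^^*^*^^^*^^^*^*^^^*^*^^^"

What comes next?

*^^^*^*^^^*^^^*^*^^^*^*^^^*^^^*^*^^^*^^^*^

This is a Fibonacci-style word recurrence s(k) = s(k−1)·s(k−2): e.g. *^·^^ = *^^^.
The next term joins *^^^*^*^^^*^^^*^*^^^*^*^^^ and *^^^*^*^^^*^^^*^.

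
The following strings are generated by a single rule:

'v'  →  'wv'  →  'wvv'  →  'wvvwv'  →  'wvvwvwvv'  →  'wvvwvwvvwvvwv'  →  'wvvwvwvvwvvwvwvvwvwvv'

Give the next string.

Each term (from the third on) is the previous term followed by the one before it: term 3 = wv·v = wvv.
So term 8 is wvvwvwvvwvvwvwvvwvwvv·wvvwvwvvwvvwv.

wvvwvwvvwvvwvwvvwvwvvwvvwvwvvwvvwv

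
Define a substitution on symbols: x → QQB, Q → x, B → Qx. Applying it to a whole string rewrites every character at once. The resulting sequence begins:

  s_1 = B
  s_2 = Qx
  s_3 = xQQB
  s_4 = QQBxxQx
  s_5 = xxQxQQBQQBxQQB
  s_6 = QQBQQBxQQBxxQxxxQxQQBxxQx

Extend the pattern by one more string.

Replace each of the 25 characters of QQBQQBxQQBxxQxxxQxQQBxxQx in place — x x Qx x x Qx QQB x x Qx QQB QQB x QQB QQB QQB x QQB x x Qx QQB QQB x QQB — and concatenate.

xxQxxxQxQQBxxQxQQBQQBxQQBQQBQQBxQQBxxQxQQBQQBxQQB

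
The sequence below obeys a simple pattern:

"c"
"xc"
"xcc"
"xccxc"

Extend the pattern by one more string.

xccxcxcc

From term 3 onward, concatenate the last term with the second-to-last: xc·c = xcc, xcc·xc = xccxc, …
So term 5 is xccxc·xcc.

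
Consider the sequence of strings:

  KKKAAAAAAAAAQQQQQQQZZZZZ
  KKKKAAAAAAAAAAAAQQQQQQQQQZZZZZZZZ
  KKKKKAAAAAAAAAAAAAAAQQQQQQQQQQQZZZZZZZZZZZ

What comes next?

The n-th term is n+1 K's then 3n+3 A's then 2n+3 Q's then 3n-1 Z's, where the shown terms are n = 2, 3, 4.
Setting n = 5 gives 6, 18, 13, 14 characters in each block.

KKKKKKAAAAAAAAAAAAAAAAAAQQQQQQQQQQQQQZZZZZZZZZZZZZZ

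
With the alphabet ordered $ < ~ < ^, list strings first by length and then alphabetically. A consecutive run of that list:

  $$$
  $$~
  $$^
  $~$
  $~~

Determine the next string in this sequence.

$~^

Find the rightmost character of $~~ below ^, bump it to the next letter, and reset everything to its right to $.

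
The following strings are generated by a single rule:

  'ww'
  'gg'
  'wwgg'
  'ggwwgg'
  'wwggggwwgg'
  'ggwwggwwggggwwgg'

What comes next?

This is a Fibonacci-style word recurrence s(k) = s(k−2)·s(k−1): e.g. ww·gg = wwgg.
The next term joins wwggggwwgg and ggwwggwwggggwwgg.

wwggggwwggggwwggwwggggwwgg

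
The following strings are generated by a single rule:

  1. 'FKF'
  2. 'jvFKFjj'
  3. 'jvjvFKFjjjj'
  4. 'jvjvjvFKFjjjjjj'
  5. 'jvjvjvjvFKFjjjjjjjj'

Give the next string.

Every step adds jv to the front and jj to the end of the previous string.
Applying this once more to jvjvjvjvFKFjjjjjjjj:

jvjvjvjvjvFKFjjjjjjjjjj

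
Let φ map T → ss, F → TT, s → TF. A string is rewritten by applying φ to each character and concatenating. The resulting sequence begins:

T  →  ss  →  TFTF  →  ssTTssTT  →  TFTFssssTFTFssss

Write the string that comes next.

Replace each of the 16 characters of TFTFssssTFTFssss in place — ss TT ss TT TF TF TF TF ss TT ss TT TF TF TF TF — and concatenate.

ssTTssTTTFTFTFTFssTTssTTTFTFTFTF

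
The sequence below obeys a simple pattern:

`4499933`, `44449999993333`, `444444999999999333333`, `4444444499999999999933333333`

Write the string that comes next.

44444444449999999999999993333333333

The n-th term is 2n 4's then 3n 9's then 2n 3's (n = 1, 2, …).
At n = 5 the blocks have lengths 10, 15, 10.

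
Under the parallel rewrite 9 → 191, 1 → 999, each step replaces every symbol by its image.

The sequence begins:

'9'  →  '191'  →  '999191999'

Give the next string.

Apply φ to 999191999 symbol by symbol: 9→191, 9→191, 9→191, 1→999, 9→191, 1→999, 9→191, 9→191, 9→191; joined: 191 191 191 999 191 999 191 191 191.

191191191999191999191191191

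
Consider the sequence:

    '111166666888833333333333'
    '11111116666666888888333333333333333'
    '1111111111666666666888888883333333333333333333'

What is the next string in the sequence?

111111111111166666666666888888888833333333333333333333333

The n-th term is 3n-2 1's then 2n+1 6's then 2n 8's then 4n+3 3's, where the shown terms are n = 2, 3, 4.
Setting n = 5 gives 13, 11, 10, 23 characters in each block.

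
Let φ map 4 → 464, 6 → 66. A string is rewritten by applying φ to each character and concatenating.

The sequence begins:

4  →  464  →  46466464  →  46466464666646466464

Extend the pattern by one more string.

Replace each of the 20 characters of 46466464666646466464 in place — 464 66 464 66 66 464 66 464 66 66 66 66 464 66 464 66 66 464 66 464 — and concatenate.

464664646666464664646666666646466464666646466464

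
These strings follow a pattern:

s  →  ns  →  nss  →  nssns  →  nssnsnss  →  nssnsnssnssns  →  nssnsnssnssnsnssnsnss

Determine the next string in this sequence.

From term 3 onward, concatenate the last term with the second-to-last: ns·s = nss, nss·ns = nssns, …
Continuing: nssnsnssnssnsnssnsnss · nssnsnssnssns gives term 8.

nssnsnssnssnsnssnsnssnssnsnssnssns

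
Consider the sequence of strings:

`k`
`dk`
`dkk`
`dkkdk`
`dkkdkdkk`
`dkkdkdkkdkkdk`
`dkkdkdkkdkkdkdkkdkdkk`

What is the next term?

Each term (from the third on) is the previous term followed by the one before it: term 3 = dk·k = dkk.
The next term joins dkkdkdkkdkkdkdkkdkdkk and dkkdkdkkdkkdk.

dkkdkdkkdkkdkdkkdkdkkdkkdkdkkdkkdk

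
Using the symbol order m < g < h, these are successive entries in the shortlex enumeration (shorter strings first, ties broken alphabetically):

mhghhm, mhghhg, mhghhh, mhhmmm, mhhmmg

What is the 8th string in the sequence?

Continuing the enumeration 3 steps past mhhmmg: mhhmmg → mhhmmh → mhhmgm → (answer).

mhhmgg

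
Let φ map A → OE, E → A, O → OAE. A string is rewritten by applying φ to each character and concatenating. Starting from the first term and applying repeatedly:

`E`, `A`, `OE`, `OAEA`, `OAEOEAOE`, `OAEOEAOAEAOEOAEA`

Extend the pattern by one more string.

Rewriting the 16 symbols of OAEOEAOAEAOEOAEA one by one yields OAE OE A OAE A OE OAE OE A OE OAE A OAE OE A OE; concatenated:

OAEOEAOAEAOEOAEOEAOEOAEAOAEOEAOE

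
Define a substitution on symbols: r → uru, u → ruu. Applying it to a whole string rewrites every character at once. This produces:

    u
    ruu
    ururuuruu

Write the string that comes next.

Rewriting each symbol of ururuuruu: u→ruu, r→uru, u→ruu, r→uru, u→ruu, u→ruu, r→uru, u→ruu, u→ruu, which concatenates to ruu uru ruu uru ruu ruu uru ruu ruu.

ruuururuuururuuruuururuuruu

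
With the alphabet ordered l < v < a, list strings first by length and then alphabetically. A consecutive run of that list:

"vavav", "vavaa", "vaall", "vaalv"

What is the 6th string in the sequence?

vaavl

Continuing the enumeration 2 steps past vaalv: vaalv → vaala → (answer).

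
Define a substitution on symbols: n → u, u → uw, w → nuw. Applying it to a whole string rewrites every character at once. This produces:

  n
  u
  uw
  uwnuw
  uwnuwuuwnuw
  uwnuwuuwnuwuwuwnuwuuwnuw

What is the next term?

uwnuwuuwnuwuwuwnuwuuwnuwuwnuwuwnuwuuwnuwuwuwnuwuuwnuw

φ(uwnuwuuwnuwuwuwnuwuuwnuw) expands symbol-by-symbol to uw nuw u uw nuw uw uw nuw u uw nuw uw nuw uw nuw u uw nuw uw uw nuw u uw nuw; joining the 24 pieces gives the next term.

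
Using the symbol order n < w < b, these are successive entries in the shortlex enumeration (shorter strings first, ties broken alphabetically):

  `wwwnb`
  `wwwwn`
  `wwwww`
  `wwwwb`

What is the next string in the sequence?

Find the rightmost character of wwwwb below b, bump it to the next letter, and reset everything to its right to n.

wwwbn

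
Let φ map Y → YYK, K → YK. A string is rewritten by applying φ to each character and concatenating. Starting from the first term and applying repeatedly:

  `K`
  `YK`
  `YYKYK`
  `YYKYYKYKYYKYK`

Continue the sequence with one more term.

Rewriting the 13 symbols of YYKYYKYKYYKYK one by one yields YYK YYK YK YYK YYK YK YYK YK YYK YYK YK YYK YK; concatenated:

YYKYYKYKYYKYYKYKYYKYKYYKYYKYKYYKYK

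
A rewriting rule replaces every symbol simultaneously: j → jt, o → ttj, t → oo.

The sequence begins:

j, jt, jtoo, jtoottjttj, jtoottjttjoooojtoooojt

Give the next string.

jtoottjttjoooojtoooojtttjttjttjttjjtoottjttjttjttjjtoo

Applying the rule to each of the 22 symbols of jtoottjttjoooojtoooojt gives the pieces jt oo ttj ttj oo oo jt oo oo jt ttj ttj ttj ttj jt oo ttj ttj ttj ttj jt oo, which concatenate to the answer.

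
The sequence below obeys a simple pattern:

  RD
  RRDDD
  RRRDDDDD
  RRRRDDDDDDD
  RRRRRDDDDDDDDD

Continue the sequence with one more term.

RRRRRRDDDDDDDDDDD

The n-th term is n R's then 2n-1 D's (n = 1, 2, …).
For the next term, n = 6, so the run lengths are 6, 11.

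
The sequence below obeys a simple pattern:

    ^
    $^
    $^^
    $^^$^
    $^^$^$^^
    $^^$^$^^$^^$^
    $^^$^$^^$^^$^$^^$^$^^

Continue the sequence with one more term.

$^^$^$^^$^^$^$^^$^$^^$^^$^$^^$^^$^

This is a Fibonacci-style word recurrence s(k) = s(k−1)·s(k−2): e.g. $^·^ = $^^.
So term 8 is $^^$^$^^$^^$^$^^$^$^^·$^^$^$^^$^^$^.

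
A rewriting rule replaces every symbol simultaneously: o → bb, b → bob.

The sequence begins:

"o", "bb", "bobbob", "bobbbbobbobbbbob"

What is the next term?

Rewriting the 16 symbols of bobbbbobbobbbbob one by one yields bob bb bob bob bob bob bb bob bob bb bob bob bob bob bb bob; concatenated:

bobbbbobbobbobbobbbbobbobbbbobbobbobbobbbbob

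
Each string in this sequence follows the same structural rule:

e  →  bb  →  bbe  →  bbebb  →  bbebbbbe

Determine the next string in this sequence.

This is a Fibonacci-style word recurrence s(k) = s(k−1)·s(k−2): e.g. bb·e = bbe.
Continuing: bbebbbbe · bbebb gives term 6.

bbebbbbebbebb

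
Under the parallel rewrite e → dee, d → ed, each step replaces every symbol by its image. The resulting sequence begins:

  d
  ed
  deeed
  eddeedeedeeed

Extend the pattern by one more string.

Rewriting the 13 symbols of eddeedeedeeed one by one yields dee ed ed dee dee ed dee dee ed dee dee dee ed; concatenated:

deeededdeedeeeddeedeeeddeedeedeeed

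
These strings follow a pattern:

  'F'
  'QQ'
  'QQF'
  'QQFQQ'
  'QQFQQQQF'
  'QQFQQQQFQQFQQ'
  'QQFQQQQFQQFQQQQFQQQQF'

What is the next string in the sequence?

QQFQQQQFQQFQQQQFQQQQFQQFQQQQFQQFQQ

Each term (from the third on) is the previous term followed by the one before it: term 3 = QQ·F = QQF.
So term 8 is QQFQQQQFQQFQQQQFQQQQF·QQFQQQQFQQFQQ.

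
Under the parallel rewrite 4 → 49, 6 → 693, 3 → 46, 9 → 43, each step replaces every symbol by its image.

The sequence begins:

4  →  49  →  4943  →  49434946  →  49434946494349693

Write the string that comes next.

φ(49434946494349693) expands symbol-by-symbol to 49 43 49 46 49 43 49 693 49 43 49 46 49 43 693 43 46; joining the 17 pieces gives the next term.

494349464943496934943494649436934346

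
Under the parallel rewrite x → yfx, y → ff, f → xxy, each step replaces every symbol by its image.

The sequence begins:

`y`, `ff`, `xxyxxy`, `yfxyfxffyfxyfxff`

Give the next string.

φ(yfxyfxffyfxyfxff) expands symbol-by-symbol to ff xxy yfx ff xxy yfx xxy xxy ff xxy yfx ff xxy yfx xxy xxy; joining the 16 pieces gives the next term.

ffxxyyfxffxxyyfxxxyxxyffxxyyfxffxxyyfxxxyxxy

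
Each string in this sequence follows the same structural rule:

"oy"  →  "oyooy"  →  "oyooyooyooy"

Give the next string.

oyooyooyooyooyooyooyooy

Every step duplicates the string with 'o' between the halves.
One more doubling of oyooyooyooy gives the answer.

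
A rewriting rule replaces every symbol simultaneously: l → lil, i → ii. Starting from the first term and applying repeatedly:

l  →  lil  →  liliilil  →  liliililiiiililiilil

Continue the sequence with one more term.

Rewriting the 20 symbols of liliililiiiililiilil one by one yields lil ii lil ii ii lil ii lil ii ii ii ii lil ii lil ii ii lil ii lil; concatenated:

liliililiiiililiililiiiiiiiililiililiiiililiilil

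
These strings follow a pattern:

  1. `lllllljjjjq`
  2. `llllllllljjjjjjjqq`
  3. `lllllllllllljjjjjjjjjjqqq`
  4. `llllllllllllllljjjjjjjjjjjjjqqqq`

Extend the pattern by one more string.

The n-th term is 3n+3 l's then 3n+1 j's then n q's (n = 1, 2, …).
At n = 5 the blocks have lengths 18, 16, 5.

lllllllllllllllllljjjjjjjjjjjjjjjjqqqqq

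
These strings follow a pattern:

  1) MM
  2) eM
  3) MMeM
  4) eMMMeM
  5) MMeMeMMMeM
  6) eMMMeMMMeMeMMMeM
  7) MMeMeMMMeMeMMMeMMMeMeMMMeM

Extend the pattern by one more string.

eMMMeMMMeMeMMMeMMMeMeMMMeMeMMMeMMMeMeMMMeM

From term 3 onward, concatenate the second-to-last term with the last: MM·eM = MMeM, eM·MMeM = eMMMeM, …
The next term joins eMMMeMMMeMeMMMeM and MMeMeMMMeMeMMMeMMMeMeMMMeM.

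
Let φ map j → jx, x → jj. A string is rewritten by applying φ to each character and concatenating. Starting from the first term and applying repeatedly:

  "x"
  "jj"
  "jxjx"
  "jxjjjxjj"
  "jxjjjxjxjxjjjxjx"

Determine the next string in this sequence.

Applying the rule to each of the 16 symbols of jxjjjxjxjxjjjxjx gives the pieces jx jj jx jx jx jj jx jj jx jj jx jx jx jj jx jj, which concatenate to the answer.

jxjjjxjxjxjjjxjjjxjjjxjxjxjjjxjj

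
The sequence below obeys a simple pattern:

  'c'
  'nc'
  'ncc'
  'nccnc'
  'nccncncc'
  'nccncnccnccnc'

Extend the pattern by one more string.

This is a Fibonacci-style word recurrence s(k) = s(k−1)·s(k−2): e.g. nc·c = ncc.
Continuing: nccncnccnccnc · nccncncc gives term 7.

nccncnccnccncnccncncc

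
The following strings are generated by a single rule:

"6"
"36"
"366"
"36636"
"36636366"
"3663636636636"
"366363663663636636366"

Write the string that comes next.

3663636636636366363663663636636636

From term 3 onward, concatenate the last term with the second-to-last: 36·6 = 366, 366·36 = 36636, …
So term 8 is 366363663663636636366·3663636636636.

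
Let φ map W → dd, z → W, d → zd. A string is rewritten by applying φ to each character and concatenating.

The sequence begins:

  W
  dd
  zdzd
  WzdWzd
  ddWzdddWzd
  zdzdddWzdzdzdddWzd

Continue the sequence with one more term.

WzdWzdzdzdddWzdWzdWzdzdzdddWzd

Replace each of the 18 characters of zdzdddWzdzdzdddWzd in place — W zd W zd zd zd dd W zd W zd W zd zd zd dd W zd — and concatenate.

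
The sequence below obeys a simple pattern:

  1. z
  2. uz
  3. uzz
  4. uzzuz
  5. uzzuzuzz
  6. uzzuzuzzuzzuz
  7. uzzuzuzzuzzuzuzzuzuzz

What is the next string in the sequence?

uzzuzuzzuzzuzuzzuzuzzuzzuzuzzuzzuz

From term 3 onward, concatenate the last term with the second-to-last: uz·z = uzz, uzz·uz = uzzuz, …
So term 8 is uzzuzuzzuzzuzuzzuzuzz·uzzuzuzzuzzuz.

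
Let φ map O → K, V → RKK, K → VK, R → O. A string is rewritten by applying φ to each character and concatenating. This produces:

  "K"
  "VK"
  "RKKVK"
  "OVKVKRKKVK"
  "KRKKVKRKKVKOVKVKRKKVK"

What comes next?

Applying the rule to each of the 21 symbols of KRKKVKRKKVKOVKVKRKKVK gives the pieces VK O VK VK RKK VK O VK VK RKK VK K RKK VK RKK VK O VK VK RKK VK, which concatenate to the answer.

VKOVKVKRKKVKOVKVKRKKVKKRKKVKRKKVKOVKVKRKKVK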